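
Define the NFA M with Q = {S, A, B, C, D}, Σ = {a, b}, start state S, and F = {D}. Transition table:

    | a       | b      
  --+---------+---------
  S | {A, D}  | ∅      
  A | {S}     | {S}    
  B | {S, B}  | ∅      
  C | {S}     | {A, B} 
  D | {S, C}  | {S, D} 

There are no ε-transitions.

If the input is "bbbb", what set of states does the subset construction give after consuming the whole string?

Start in {S}.
Read 'b': {S} → ∅.
The set is empty and remains empty for the remaining 3 symbols.

∅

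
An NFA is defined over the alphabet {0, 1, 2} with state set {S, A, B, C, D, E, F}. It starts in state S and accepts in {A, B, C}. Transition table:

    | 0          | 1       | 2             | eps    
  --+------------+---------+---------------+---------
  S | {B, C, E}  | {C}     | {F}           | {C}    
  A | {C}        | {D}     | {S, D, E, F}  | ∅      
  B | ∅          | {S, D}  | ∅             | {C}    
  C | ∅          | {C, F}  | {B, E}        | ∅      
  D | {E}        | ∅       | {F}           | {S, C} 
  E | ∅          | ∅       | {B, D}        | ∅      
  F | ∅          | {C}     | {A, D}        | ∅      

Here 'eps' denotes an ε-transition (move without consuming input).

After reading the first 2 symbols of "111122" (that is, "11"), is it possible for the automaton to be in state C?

Yes

Start: ε-closure({S}) = {S, C}.
Read '1': {S, C} → {C, F}.
Read '1': {C, F} → {C, F}.
State C is in {C, F}.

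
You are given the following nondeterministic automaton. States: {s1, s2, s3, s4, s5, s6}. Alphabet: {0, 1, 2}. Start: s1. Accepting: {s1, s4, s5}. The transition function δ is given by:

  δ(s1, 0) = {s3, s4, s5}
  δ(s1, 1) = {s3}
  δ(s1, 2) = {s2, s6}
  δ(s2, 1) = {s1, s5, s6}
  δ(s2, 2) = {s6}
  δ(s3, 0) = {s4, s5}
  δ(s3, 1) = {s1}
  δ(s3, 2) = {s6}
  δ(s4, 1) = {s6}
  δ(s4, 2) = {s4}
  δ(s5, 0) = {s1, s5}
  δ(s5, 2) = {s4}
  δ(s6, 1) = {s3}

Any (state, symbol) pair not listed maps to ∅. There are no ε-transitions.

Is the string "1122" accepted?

Start in {s1}.
Read '1': s1→{s3}; now {s3}.
Read '1': s3→{s1}; now {s1}.
Read '2': s1→{s2, s6}; now {s2, s6}.
Read '2': s2→{s6}, s6→∅; now {s6}.
The final set {s6} contains no accepting state.

No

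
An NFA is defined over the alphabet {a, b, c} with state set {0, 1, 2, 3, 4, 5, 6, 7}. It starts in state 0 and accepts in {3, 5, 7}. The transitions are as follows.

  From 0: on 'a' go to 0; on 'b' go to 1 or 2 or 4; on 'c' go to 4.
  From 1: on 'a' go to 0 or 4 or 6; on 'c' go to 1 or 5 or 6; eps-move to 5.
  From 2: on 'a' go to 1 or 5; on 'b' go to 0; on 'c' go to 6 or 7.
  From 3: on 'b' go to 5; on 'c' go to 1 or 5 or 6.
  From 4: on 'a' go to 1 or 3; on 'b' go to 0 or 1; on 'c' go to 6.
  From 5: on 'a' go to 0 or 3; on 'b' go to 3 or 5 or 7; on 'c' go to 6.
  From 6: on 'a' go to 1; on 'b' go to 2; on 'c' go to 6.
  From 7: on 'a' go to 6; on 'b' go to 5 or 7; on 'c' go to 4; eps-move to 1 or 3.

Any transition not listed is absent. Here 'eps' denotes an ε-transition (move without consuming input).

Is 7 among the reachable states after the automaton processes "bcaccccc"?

No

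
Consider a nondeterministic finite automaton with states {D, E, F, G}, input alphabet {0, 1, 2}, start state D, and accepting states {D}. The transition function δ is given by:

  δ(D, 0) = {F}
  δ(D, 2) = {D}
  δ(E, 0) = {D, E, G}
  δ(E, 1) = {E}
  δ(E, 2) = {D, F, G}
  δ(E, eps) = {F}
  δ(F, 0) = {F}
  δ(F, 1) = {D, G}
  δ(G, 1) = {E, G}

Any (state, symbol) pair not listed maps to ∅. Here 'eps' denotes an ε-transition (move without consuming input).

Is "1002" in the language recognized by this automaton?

Start in {D}.
Read '1': D→∅; now ∅.
The set is empty and remains empty for the remaining 3 symbols.
The final set ∅ contains no accepting state.

No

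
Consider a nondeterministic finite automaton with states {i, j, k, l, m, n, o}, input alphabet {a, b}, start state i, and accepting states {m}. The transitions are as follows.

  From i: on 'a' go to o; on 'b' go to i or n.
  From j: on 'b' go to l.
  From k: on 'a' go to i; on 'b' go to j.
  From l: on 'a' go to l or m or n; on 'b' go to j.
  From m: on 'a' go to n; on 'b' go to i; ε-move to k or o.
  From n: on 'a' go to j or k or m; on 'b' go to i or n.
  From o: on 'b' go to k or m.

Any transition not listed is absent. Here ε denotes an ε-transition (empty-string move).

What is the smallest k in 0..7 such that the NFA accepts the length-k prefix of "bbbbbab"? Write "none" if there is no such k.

Start in {i}.
Read 'b': {i} → {i, n}.
Read 'b': {i, n} → {i, n}.
Read 'b': {i, n} → {i, n}.
Read 'b': {i, n} → {i, n}.
Read 'b': {i, n} → {i, n}.
Read 'a': {i, n} → {j, k, m, o}.
None of the earlier sets intersect F, but {j, k, m, o} does.

6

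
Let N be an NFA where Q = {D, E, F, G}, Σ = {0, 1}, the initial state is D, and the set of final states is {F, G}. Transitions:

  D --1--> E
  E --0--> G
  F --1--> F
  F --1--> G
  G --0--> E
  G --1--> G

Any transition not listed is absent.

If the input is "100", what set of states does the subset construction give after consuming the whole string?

{E}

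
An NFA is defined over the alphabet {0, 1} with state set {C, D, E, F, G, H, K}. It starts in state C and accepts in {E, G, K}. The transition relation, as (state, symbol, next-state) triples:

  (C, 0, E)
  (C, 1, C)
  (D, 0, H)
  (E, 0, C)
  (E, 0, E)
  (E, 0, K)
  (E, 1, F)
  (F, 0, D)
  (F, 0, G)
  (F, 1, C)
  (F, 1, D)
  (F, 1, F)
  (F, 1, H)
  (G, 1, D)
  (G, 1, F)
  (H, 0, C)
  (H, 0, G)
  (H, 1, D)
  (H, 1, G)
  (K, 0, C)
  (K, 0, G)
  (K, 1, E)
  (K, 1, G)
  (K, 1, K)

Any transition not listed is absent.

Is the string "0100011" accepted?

Start in {C}.
Read '0': {C} → {E}.
Read '1': {E} → {F}.
Read '0': {F} → {D, G}.
Read '0': {D, G} → {H}.
Read '0': {H} → {C, G}.
Read '1': {C, G} → {C, D, F}.
Read '1': {C, D, F} → {C, D, F, H}.
The final set {C, D, F, H} contains no accepting state.

No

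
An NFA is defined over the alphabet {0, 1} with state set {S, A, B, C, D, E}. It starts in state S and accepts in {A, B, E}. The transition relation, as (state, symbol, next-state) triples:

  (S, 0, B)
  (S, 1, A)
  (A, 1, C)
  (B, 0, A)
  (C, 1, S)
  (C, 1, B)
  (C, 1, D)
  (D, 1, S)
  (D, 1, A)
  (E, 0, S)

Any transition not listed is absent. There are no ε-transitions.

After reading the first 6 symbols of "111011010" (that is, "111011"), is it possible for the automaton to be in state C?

No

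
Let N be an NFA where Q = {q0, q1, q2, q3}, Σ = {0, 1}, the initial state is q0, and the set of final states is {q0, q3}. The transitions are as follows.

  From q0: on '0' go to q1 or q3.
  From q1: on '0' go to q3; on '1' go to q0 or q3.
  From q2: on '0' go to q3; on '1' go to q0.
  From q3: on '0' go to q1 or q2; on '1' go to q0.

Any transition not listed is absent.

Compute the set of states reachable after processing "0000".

Start in {q0}.
Read '0': q0→{q1, q3}; now {q1, q3}.
Read '0': q1→{q3}, q3→{q1, q2}; now {q1, q2, q3}.
Read '0': q1→{q3}, q2→{q3}, q3→{q1, q2}; now {q1, q2, q3}.
Read '0': q1→{q3}, q2→{q3}, q3→{q1, q2}; now {q1, q2, q3}.

{q1, q2, q3}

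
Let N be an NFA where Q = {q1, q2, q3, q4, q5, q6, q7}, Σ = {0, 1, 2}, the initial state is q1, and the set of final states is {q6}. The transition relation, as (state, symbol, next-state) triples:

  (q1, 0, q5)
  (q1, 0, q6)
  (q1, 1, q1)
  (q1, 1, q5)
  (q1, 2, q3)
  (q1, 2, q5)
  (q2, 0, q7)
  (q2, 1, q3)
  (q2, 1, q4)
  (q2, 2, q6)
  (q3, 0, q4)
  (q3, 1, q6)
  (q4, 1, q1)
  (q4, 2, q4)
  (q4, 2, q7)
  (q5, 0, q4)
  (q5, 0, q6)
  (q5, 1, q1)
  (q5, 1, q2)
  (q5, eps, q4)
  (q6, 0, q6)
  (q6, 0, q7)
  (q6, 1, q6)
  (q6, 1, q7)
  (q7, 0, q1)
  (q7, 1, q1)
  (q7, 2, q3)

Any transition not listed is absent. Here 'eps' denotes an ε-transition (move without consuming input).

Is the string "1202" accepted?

No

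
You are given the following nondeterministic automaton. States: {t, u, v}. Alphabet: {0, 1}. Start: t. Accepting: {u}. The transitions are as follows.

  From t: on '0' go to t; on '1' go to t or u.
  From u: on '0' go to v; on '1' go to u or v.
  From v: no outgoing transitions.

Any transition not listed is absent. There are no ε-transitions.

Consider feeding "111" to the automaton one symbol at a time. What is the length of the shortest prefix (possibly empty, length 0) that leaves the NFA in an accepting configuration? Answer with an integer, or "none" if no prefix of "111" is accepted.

Start in {t}.
Read '1': {t} → {t, u}.
None of the earlier sets intersect F, but {t, u} does.

1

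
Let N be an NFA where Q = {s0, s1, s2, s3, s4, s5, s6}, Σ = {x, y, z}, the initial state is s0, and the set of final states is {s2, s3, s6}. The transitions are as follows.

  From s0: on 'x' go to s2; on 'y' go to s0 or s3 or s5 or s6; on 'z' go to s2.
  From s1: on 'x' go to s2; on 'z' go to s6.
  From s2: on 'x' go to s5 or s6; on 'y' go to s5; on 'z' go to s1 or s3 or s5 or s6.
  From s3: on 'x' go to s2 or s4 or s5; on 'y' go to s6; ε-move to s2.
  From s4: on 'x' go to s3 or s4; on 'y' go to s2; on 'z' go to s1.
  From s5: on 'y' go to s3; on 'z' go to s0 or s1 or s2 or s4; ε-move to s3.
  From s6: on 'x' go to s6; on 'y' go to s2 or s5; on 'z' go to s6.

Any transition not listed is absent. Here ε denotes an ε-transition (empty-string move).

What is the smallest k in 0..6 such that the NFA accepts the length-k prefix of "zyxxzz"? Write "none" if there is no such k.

1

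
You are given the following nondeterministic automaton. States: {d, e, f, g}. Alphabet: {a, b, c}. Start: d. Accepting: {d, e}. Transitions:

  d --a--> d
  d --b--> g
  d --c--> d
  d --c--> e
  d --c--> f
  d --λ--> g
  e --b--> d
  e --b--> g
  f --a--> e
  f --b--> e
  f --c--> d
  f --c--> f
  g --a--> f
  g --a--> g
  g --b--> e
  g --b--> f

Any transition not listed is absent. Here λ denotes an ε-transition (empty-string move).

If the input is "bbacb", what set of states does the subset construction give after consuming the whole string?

{d, e, f, g}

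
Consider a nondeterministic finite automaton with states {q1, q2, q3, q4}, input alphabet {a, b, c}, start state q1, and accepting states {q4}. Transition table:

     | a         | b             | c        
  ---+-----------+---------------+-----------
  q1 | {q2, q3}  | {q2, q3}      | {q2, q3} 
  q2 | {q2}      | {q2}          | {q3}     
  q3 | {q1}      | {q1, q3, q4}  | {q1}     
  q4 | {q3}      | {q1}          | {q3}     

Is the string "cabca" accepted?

No

Start in {q1}.
Read 'c': q1→{q2, q3}; now {q2, q3}.
Read 'a': q2→{q2}, q3→{q1}; now {q1, q2}.
Read 'b': q1→{q2, q3}, q2→{q2}; now {q2, q3}.
Read 'c': q2→{q3}, q3→{q1}; now {q1, q3}.
Read 'a': q1→{q2, q3}, q3→{q1}; now {q1, q2, q3}.
The final set {q1, q2, q3} contains no accepting state.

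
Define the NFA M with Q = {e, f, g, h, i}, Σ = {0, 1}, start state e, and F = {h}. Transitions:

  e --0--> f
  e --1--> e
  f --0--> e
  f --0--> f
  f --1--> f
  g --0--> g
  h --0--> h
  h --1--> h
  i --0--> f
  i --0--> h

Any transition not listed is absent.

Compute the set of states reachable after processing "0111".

{f}

Start in {e}.
Read '0': {e} → {f}.
Read '1': {f} → {f}.
Read '1': {f} → {f}.
Read '1': {f} → {f}.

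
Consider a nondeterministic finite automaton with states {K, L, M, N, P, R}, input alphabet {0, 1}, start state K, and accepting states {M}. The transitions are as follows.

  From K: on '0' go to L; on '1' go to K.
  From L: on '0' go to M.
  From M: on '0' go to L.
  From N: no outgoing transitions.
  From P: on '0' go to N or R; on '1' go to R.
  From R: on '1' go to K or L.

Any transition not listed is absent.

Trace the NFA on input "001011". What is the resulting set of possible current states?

∅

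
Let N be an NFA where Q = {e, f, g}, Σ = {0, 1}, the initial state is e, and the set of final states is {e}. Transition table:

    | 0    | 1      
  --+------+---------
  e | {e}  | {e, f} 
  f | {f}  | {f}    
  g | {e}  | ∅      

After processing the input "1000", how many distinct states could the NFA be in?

Start in {e}.
Read '1': {e} → {e, f}.
Read '0': {e, f} → {e, f}.
Read '0': {e, f} → {e, f}.
Read '0': {e, f} → {e, f}.
That set has 2 states.

2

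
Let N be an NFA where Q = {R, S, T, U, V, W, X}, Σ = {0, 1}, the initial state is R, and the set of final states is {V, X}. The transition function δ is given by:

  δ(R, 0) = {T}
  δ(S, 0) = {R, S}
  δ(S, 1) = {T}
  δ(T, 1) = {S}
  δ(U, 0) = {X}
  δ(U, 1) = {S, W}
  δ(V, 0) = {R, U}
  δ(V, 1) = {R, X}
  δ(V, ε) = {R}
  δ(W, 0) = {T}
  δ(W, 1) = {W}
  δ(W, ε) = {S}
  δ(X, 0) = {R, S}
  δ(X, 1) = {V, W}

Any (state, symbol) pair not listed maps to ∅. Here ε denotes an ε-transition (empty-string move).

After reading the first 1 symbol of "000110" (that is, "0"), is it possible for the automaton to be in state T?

Start in {R}.
Read '0': R→{T}; now {T}.
State T is in {T}.

Yes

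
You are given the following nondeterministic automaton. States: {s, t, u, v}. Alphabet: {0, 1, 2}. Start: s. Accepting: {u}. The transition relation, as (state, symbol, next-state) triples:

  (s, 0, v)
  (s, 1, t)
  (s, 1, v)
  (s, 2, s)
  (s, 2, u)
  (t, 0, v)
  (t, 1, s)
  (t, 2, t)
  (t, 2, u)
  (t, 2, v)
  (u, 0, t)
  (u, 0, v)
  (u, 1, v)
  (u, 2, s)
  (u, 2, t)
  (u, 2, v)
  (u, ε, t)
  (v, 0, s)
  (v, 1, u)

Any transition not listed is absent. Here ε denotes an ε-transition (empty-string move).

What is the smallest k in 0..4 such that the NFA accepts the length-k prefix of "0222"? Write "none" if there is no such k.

none

Start in {s}.
Read '0': {s} → {v}.
Read '2': {v} → ∅.
The set is empty and remains empty for the remaining 2 symbols.
No reachable set along the way intersects F.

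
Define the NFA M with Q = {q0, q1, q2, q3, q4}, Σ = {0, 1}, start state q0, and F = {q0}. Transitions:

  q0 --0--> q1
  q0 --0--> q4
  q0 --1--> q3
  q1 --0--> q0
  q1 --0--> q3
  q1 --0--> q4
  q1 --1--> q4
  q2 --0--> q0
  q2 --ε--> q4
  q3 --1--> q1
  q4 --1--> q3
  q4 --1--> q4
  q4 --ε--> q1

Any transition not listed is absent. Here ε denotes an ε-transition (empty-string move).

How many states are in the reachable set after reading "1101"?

3

Start in {q0}.
Read '1': {q0} → {q3}.
Read '1': {q3} → {q1}.
Read '0': {q1} → {q0, q1, q3, q4}.
Read '1': {q0, q1, q3, q4} → {q1, q3, q4}.
That set has 3 states.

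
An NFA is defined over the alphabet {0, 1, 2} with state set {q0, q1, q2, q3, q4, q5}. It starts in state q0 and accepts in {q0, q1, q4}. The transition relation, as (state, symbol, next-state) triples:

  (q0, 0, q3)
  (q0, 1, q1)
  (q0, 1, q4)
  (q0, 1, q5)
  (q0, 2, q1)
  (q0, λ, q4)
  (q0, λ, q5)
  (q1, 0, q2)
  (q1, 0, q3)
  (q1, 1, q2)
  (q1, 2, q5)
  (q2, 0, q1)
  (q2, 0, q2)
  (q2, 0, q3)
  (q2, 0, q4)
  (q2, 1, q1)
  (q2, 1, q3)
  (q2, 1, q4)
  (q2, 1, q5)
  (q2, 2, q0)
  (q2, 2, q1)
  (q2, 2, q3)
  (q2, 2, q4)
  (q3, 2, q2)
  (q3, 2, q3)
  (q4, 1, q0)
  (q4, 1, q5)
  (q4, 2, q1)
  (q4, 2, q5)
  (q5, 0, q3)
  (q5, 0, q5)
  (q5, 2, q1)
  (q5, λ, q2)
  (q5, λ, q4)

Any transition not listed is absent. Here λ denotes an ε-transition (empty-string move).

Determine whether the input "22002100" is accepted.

Start: ε-closure({q0}) = {q0, q2, q4, q5}.
Read '2': {q0, q2, q4, q5} → {q0, q1, q2, q3, q4, q5}.
Read '2': {q0, q1, q2, q3, q4, q5} → {q0, q1, q2, q3, q4, q5}.
Read '0': {q0, q1, q2, q3, q4, q5} → {q1, q2, q3, q4, q5}.
Read '0': {q1, q2, q3, q4, q5} → {q1, q2, q3, q4, q5}.
Read '2': {q1, q2, q3, q4, q5} → {q0, q1, q2, q3, q4, q5}.
Read '1': {q0, q1, q2, q3, q4, q5} → {q0, q1, q2, q3, q4, q5}.
Read '0': {q0, q1, q2, q3, q4, q5} → {q1, q2, q3, q4, q5}.
Read '0': {q1, q2, q3, q4, q5} → {q1, q2, q3, q4, q5}.
The final set {q1, q2, q3, q4, q5} contains the accepting states q1, q4.

Yes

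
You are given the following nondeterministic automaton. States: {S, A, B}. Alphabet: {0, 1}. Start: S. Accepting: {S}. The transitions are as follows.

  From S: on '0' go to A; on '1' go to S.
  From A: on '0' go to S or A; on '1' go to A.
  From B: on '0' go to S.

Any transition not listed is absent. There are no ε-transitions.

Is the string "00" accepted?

Start in {S}.
Read '0': S→{A}; now {A}.
Read '0': A→{S, A}; now {S, A}.
The final set {S, A} contains the accepting state S.

Yes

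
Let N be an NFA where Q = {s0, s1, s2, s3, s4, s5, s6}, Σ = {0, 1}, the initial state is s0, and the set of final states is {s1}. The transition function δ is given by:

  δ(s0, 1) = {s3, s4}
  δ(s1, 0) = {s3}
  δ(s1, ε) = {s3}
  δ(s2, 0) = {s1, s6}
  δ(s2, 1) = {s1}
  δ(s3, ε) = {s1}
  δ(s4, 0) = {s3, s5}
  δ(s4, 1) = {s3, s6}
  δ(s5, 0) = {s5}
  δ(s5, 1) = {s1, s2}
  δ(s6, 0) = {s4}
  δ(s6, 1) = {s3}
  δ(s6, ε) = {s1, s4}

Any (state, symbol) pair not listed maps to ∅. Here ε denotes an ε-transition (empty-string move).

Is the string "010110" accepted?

No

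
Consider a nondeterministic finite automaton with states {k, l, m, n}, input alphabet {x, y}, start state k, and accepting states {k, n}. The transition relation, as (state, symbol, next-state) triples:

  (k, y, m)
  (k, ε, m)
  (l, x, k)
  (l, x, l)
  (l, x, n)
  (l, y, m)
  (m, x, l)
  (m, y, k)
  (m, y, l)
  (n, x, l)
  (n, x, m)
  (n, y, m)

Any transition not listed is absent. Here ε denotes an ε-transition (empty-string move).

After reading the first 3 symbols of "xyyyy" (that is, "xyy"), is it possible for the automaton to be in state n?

Start: ε-closure({k}) = {k, m}.
Read 'x': {k, m} → {l}.
Read 'y': {l} → {m}.
Read 'y': {m} → {k, l, m}.
State n is not in {k, l, m}.

No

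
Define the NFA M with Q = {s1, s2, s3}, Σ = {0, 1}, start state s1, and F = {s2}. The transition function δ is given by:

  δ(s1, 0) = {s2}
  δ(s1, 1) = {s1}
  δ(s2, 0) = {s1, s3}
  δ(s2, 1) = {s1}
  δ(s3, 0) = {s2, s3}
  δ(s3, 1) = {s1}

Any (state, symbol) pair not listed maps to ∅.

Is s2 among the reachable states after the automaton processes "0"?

Yes

Start in {s1}.
Read '0': s1→{s2}; now {s2}.
State s2 is in {s2}.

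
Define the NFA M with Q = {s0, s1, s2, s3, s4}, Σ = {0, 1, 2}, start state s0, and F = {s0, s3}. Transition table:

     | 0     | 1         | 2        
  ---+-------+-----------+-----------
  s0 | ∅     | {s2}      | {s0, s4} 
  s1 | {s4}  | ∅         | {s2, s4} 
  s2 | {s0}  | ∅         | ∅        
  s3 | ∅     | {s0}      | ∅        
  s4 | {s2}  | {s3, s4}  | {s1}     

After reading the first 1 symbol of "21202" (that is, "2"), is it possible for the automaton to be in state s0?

Yes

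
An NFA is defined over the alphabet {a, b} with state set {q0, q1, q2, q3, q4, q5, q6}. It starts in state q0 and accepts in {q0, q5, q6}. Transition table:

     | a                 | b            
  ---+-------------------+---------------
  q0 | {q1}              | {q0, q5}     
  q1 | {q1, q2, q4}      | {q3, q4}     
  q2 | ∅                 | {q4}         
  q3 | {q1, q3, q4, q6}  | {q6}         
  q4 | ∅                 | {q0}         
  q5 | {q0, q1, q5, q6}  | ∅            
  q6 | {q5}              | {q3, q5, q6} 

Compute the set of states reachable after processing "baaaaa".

Start in {q0}.
Read 'b': {q0} → {q0, q5}.
Read 'a': {q0, q5} → {q0, q1, q5, q6}.
Read 'a': {q0, q1, q5, q6} → {q0, q1, q2, q4, q5, q6}.
Read 'a': {q0, q1, q2, q4, q5, q6} → {q0, q1, q2, q4, q5, q6}.
Read 'a': {q0, q1, q2, q4, q5, q6} → {q0, q1, q2, q4, q5, q6}.
Read 'a': {q0, q1, q2, q4, q5, q6} → {q0, q1, q2, q4, q5, q6}.

{q0, q1, q2, q4, q5, q6}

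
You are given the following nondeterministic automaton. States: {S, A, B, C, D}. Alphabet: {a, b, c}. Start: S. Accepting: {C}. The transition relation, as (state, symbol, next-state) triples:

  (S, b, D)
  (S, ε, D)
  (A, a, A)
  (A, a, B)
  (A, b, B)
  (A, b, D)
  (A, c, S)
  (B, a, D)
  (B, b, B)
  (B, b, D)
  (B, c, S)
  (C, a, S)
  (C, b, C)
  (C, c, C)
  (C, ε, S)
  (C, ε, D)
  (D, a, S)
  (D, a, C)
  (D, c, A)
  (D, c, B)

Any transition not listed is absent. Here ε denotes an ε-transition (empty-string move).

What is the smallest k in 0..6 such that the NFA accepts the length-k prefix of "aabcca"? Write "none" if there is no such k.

1

Start: ε-closure({S}) = {S, D}.
Read 'a': S→∅, D→{S, C}; union {S, C}; ε-closure = {S, C, D}.
None of the earlier sets intersect F, but {S, C, D} does.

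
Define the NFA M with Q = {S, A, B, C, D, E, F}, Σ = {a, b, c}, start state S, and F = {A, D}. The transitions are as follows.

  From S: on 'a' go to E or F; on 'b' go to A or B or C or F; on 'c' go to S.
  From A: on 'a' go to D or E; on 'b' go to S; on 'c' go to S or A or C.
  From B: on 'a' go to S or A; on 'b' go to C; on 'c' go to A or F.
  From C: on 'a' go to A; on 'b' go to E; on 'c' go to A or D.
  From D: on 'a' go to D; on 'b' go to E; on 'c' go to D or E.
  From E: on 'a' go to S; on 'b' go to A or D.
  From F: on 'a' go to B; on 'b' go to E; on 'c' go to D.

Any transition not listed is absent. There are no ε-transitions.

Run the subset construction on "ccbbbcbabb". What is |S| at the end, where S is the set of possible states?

7

Start in {S}.
Read 'c': S→{S}; now {S}.
Read 'c': S→{S}; now {S}.
Read 'b': S→{A, B, C, F}; now {A, B, C, F}.
Read 'b': A→{S}, B→{C}, C→{E}, F→{E}; now {S, C, E}.
Read 'b': S→{A, B, C, F}, C→{E}, E→{A, D}; now {A, B, C, D, E, F}.
Read 'c': A→{S, A, C}, B→{A, F}, C→{A, D}, D→{D, E}, E→∅, F→{D}; now {S, A, C, D, E, F}.
Read 'b': S→{A, B, C, F}, A→{S}, C→{E}, D→{E}, E→{A, D}, F→{E}; now {S, A, B, C, D, E, F}.
Read 'a': S→{E, F}, A→{D, E}, B→{S, A}, C→{A}, D→{D}, E→{S}, F→{B}; now {S, A, B, D, E, F}.
Read 'b': S→{A, B, C, F}, A→{S}, B→{C}, D→{E}, E→{A, D}, F→{E}; now {S, A, B, C, D, E, F}.
Read 'b': S→{A, B, C, F}, A→{S}, B→{C}, C→{E}, D→{E}, E→{A, D}, F→{E}; now {S, A, B, C, D, E, F}.
That set has 7 states.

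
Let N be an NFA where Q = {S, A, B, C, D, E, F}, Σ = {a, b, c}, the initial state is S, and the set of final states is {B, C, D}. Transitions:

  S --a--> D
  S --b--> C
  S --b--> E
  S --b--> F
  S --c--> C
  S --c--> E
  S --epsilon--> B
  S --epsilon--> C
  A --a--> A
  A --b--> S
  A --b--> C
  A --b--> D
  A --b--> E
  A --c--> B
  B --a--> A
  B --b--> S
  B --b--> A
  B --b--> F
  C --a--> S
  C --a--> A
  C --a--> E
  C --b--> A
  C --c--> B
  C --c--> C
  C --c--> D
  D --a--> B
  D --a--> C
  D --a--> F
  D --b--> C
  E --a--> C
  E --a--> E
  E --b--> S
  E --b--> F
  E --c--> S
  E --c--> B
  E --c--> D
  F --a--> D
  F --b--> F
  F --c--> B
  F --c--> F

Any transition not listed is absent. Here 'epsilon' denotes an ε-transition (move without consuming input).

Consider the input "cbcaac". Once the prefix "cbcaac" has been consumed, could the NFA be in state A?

Start: ε-closure({S}) = {S, B, C}.
Read 'c': S→{C, E}, B→∅, C→{B, C, D}; now {B, C, D, E}.
Read 'b': B→{S, A, F}, C→{A}, D→{C}, E→{S, F}; union {S, A, C, F}; ε-closure = {S, A, B, C, F}.
Read 'c': S→{C, E}, A→{B}, B→∅, C→{B, C, D}, F→{B, F}; now {B, C, D, E, F}.
Read 'a': B→{A}, C→{S, A, E}, D→{B, C, F}, E→{C, E}, F→{D}; now {S, A, B, C, D, E, F}.
Read 'a': S→{D}, A→{A}, B→{A}, C→{S, A, E}, D→{B, C, F}, E→{C, E}, F→{D}; now {S, A, B, C, D, E, F}.
Read 'c': S→{C, E}, A→{B}, B→∅, C→{B, C, D}, D→∅, E→{S, B, D}, F→{B, F}; now {S, B, C, D, E, F}.
State A is not in {S, B, C, D, E, F}.

No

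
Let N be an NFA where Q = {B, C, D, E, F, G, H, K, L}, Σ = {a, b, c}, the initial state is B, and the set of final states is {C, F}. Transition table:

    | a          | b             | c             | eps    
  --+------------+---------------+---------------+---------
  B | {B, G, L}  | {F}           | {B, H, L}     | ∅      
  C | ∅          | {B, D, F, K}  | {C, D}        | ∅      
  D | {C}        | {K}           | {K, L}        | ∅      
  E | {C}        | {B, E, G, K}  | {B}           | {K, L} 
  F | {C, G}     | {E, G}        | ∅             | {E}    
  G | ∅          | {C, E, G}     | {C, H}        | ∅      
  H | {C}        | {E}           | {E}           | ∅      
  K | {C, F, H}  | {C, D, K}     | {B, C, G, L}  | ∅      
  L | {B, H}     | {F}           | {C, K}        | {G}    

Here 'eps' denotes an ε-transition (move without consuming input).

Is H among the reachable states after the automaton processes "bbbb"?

No

Start in {B}.
Read 'b': B→{F}; union {F}; ε-closure = {E, F, G, K, L}.
Read 'b': E→{B, E, G, K}, F→{E, G}, G→{C, E, G}, K→{C, D, K}, L→{F}; union {B, C, D, E, F, G, K}; ε-closure = {B, C, D, E, F, G, K, L}.
Read 'b': B→{F}, C→{B, D, F, K}, D→{K}, E→{B, E, G, K}, F→{E, G}, G→{C, E, G}, K→{C, D, K}, L→{F}; union {B, C, D, E, F, G, K}; ε-closure = {B, C, D, E, F, G, K, L}.
Read 'b': B→{F}, C→{B, D, F, K}, D→{K}, E→{B, E, G, K}, F→{E, G}, G→{C, E, G}, K→{C, D, K}, L→{F}; union {B, C, D, E, F, G, K}; ε-closure = {B, C, D, E, F, G, K, L}.
State H is not in {B, C, D, E, F, G, K, L}.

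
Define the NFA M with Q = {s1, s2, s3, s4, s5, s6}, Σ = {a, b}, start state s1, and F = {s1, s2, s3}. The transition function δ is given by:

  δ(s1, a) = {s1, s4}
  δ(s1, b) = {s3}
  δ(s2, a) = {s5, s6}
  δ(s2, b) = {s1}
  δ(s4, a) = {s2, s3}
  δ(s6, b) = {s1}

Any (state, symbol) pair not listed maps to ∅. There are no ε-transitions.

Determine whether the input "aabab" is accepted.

Yes

Start in {s1}.
Read 'a': s1→{s1, s4}; now {s1, s4}.
Read 'a': s1→{s1, s4}, s4→{s2, s3}; now {s1, s2, s3, s4}.
Read 'b': s1→{s3}, s2→{s1}, s3→∅, s4→∅; now {s1, s3}.
Read 'a': s1→{s1, s4}, s3→∅; now {s1, s4}.
Read 'b': s1→{s3}, s4→∅; now {s3}.
The final set {s3} contains the accepting state s3.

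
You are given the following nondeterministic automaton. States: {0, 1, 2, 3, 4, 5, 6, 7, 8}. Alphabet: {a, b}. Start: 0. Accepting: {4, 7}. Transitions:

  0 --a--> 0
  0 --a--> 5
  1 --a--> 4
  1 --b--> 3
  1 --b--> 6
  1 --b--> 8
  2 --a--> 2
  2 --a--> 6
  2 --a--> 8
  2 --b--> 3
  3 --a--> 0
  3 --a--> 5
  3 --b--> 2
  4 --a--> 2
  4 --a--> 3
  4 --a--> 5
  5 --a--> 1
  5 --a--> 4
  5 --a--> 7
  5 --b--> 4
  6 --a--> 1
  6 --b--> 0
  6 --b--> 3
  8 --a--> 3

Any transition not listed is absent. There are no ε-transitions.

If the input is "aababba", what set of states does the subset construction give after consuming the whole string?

{0, 2, 5, 6, 8}

Start in {0}.
Read 'a': 0→{0, 5}; now {0, 5}.
Read 'a': 0→{0, 5}, 5→{1, 4, 7}; now {0, 1, 4, 5, 7}.
Read 'b': 0→∅, 1→{3, 6, 8}, 4→∅, 5→{4}, 7→∅; now {3, 4, 6, 8}.
Read 'a': 3→{0, 5}, 4→{2, 3, 5}, 6→{1}, 8→{3}; now {0, 1, 2, 3, 5}.
Read 'b': 0→∅, 1→{3, 6, 8}, 2→{3}, 3→{2}, 5→{4}; now {2, 3, 4, 6, 8}.
Read 'b': 2→{3}, 3→{2}, 4→∅, 6→{0, 3}, 8→∅; now {0, 2, 3}.
Read 'a': 0→{0, 5}, 2→{2, 6, 8}, 3→{0, 5}; now {0, 2, 5, 6, 8}.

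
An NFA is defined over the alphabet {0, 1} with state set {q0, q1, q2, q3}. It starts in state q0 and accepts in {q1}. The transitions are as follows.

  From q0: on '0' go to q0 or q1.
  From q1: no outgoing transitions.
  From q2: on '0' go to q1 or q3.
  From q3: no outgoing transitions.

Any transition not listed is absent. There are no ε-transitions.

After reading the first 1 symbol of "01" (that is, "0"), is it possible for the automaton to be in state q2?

No

Start in {q0}.
Read '0': {q0} → {q0, q1}.
State q2 is not in {q0, q1}.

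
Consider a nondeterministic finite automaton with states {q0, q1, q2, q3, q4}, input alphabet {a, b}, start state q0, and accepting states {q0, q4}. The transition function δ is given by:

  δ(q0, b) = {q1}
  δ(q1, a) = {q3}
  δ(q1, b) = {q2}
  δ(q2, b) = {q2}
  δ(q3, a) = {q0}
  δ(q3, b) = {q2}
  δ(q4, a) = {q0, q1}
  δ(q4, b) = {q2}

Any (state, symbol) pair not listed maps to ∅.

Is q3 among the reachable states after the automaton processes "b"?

Start in {q0}.
Read 'b': {q0} → {q1}.
State q3 is not in {q1}.

No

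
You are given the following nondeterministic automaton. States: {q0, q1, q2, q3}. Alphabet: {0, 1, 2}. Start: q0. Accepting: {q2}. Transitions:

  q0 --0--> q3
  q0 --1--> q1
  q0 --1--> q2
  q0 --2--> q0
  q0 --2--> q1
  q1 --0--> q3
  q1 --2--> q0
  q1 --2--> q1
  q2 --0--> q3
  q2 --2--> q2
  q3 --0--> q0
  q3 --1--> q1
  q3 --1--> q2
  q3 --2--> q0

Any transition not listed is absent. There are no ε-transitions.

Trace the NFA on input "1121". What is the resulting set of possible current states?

Start in {q0}.
Read '1': {q0} → {q1, q2}.
Read '1': {q1, q2} → ∅.
The set is empty and remains empty for the remaining 2 symbols.

∅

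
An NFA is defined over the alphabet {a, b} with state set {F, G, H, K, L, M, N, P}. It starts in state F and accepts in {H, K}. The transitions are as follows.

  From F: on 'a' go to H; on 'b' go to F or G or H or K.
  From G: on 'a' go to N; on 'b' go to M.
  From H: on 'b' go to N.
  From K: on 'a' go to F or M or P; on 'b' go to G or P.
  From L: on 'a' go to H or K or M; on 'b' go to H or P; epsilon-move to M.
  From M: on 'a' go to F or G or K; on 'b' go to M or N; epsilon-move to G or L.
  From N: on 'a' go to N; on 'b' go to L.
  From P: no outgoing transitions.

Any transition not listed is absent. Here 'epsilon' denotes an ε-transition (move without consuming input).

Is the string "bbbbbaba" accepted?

Yes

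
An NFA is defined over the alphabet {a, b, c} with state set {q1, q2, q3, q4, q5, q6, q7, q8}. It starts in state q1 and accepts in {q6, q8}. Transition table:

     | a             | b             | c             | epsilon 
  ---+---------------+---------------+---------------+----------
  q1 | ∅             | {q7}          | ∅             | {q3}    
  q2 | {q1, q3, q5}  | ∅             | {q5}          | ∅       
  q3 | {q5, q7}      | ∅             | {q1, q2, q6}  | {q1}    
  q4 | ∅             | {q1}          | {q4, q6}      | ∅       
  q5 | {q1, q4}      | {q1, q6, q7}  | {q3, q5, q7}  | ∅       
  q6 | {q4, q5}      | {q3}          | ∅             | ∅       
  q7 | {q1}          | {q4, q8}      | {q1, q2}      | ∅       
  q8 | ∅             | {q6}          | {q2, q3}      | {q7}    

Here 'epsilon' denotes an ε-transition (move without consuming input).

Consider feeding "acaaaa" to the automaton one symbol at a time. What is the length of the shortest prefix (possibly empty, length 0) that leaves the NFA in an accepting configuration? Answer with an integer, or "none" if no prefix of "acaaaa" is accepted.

none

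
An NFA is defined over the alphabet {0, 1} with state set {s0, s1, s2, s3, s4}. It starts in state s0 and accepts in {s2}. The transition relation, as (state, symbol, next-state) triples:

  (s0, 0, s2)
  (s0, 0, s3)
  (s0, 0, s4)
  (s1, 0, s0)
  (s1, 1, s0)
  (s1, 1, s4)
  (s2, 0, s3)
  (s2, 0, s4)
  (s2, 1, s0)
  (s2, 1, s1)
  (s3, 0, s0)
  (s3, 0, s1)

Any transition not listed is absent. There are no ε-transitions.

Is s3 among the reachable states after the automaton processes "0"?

Start in {s0}.
Read '0': {s0} → {s2, s3, s4}.
State s3 is in {s2, s3, s4}.

Yes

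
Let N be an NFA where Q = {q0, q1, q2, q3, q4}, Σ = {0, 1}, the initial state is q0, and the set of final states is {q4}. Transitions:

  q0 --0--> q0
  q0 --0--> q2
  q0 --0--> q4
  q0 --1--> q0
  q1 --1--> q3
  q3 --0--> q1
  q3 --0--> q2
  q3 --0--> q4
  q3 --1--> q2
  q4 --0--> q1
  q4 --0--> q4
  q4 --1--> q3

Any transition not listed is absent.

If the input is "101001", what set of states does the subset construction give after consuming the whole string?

{q0, q3}

Start in {q0}.
Read '1': q0→{q0}; now {q0}.
Read '0': q0→{q0, q2, q4}; now {q0, q2, q4}.
Read '1': q0→{q0}, q2→∅, q4→{q3}; now {q0, q3}.
Read '0': q0→{q0, q2, q4}, q3→{q1, q2, q4}; now {q0, q1, q2, q4}.
Read '0': q0→{q0, q2, q4}, q1→∅, q2→∅, q4→{q1, q4}; now {q0, q1, q2, q4}.
Read '1': q0→{q0}, q1→{q3}, q2→∅, q4→{q3}; now {q0, q3}.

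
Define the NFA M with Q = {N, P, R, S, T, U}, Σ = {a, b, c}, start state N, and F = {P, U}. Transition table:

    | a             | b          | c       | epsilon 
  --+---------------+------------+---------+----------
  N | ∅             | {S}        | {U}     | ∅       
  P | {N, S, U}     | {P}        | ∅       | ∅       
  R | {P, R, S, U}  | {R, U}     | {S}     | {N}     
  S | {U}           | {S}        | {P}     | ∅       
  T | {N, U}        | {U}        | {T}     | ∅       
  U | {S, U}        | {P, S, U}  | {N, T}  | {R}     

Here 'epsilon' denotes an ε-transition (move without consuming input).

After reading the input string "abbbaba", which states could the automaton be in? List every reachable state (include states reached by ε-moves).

∅

Start in {N}.
Read 'a': N→∅; now ∅.
The set is empty and remains empty for the remaining 6 symbols.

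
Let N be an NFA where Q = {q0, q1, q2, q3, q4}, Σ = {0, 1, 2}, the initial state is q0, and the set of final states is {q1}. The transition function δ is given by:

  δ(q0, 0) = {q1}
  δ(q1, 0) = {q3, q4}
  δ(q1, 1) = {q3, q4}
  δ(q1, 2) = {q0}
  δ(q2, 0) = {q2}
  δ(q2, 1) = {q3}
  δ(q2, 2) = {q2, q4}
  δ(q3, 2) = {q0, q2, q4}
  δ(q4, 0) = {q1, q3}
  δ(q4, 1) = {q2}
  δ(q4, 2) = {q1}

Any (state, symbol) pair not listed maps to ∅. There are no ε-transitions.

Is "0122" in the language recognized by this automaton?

Yes

Start in {q0}.
Read '0': {q0} → {q1}.
Read '1': {q1} → {q3, q4}.
Read '2': {q3, q4} → {q0, q1, q2, q4}.
Read '2': {q0, q1, q2, q4} → {q0, q1, q2, q4}.
The final set {q0, q1, q2, q4} contains the accepting state q1.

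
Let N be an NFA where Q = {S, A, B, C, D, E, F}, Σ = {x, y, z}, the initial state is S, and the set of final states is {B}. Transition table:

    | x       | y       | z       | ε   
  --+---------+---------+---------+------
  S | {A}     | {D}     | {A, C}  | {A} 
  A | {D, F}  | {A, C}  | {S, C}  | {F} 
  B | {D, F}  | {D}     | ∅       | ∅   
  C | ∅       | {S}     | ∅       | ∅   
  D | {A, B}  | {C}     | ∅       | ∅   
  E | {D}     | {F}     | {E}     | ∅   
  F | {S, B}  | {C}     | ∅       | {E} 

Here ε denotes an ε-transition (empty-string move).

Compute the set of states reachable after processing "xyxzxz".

{S, A, C, E, F}

Start: ε-closure({S}) = {S, A, E, F}.
Read 'x': S→{A}, A→{D, F}, E→{D}, F→{S, B}; union {S, A, B, D, F}; ε-closure = {S, A, B, D, E, F}.
Read 'y': S→{D}, A→{A, C}, B→{D}, D→{C}, E→{F}, F→{C}; union {A, C, D, F}; ε-closure = {A, C, D, E, F}.
Read 'x': A→{D, F}, C→∅, D→{A, B}, E→{D}, F→{S, B}; union {S, A, B, D, F}; ε-closure = {S, A, B, D, E, F}.
Read 'z': S→{A, C}, A→{S, C}, B→∅, D→∅, E→{E}, F→∅; union {S, A, C, E}; ε-closure = {S, A, C, E, F}.
Read 'x': S→{A}, A→{D, F}, C→∅, E→{D}, F→{S, B}; union {S, A, B, D, F}; ε-closure = {S, A, B, D, E, F}.
Read 'z': S→{A, C}, A→{S, C}, B→∅, D→∅, E→{E}, F→∅; union {S, A, C, E}; ε-closure = {S, A, C, E, F}.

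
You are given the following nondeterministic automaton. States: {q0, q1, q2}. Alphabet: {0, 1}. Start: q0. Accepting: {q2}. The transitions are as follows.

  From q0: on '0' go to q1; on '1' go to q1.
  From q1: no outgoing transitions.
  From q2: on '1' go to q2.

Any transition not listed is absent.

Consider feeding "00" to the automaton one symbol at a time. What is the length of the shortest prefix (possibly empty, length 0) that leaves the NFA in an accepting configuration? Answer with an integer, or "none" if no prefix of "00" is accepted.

none

Start in {q0}.
Read '0': {q0} → {q1}.
Read '0': {q1} → ∅.
No reachable set along the way intersects F.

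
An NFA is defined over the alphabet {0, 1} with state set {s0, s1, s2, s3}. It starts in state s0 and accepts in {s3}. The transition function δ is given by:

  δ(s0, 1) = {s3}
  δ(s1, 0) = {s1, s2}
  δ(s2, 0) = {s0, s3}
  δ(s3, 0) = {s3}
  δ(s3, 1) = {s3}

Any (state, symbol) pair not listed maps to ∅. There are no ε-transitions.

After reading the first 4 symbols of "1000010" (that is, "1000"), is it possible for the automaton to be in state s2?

No

Start in {s0}.
Read '1': s0→{s3}; now {s3}.
Read '0': s3→{s3}; now {s3}.
Read '0': s3→{s3}; now {s3}.
Read '0': s3→{s3}; now {s3}.
State s2 is not in {s3}.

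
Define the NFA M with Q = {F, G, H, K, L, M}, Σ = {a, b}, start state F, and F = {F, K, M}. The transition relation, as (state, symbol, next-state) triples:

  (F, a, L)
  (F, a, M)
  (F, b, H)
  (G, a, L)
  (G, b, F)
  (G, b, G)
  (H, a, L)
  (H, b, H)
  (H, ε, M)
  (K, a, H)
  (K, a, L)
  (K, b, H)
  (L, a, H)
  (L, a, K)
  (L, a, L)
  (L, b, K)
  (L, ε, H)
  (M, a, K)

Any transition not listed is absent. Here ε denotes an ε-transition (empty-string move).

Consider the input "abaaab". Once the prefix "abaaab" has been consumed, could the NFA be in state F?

Start in {F}.
Read 'a': F→{L, M}; union {L, M}; ε-closure = {H, L, M}.
Read 'b': H→{H}, L→{K}, M→∅; union {H, K}; ε-closure = {H, K, M}.
Read 'a': H→{L}, K→{H, L}, M→{K}; union {H, K, L}; ε-closure = {H, K, L, M}.
Read 'a': H→{L}, K→{H, L}, L→{H, K, L}, M→{K}; union {H, K, L}; ε-closure = {H, K, L, M}.
Read 'a': H→{L}, K→{H, L}, L→{H, K, L}, M→{K}; union {H, K, L}; ε-closure = {H, K, L, M}.
Read 'b': H→{H}, K→{H}, L→{K}, M→∅; union {H, K}; ε-closure = {H, K, M}.
State F is not in {H, K, M}.

No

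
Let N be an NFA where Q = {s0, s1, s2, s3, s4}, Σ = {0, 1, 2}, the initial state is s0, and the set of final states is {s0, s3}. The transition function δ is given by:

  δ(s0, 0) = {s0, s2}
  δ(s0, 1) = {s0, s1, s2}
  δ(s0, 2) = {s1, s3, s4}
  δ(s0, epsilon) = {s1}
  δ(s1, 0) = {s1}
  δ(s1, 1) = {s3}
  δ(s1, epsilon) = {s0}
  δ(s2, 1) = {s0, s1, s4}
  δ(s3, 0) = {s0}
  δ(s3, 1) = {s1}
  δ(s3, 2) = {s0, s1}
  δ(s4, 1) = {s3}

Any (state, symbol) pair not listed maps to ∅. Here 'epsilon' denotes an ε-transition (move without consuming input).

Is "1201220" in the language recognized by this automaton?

Yes

Start: ε-closure({s0}) = {s0, s1}.
Read '1': {s0, s1} → {s0, s1, s2, s3}.
Read '2': {s0, s1, s2, s3} → {s0, s1, s3, s4}.
Read '0': {s0, s1, s3, s4} → {s0, s1, s2}.
Read '1': {s0, s1, s2} → {s0, s1, s2, s3, s4}.
Read '2': {s0, s1, s2, s3, s4} → {s0, s1, s3, s4}.
Read '2': {s0, s1, s3, s4} → {s0, s1, s3, s4}.
Read '0': {s0, s1, s3, s4} → {s0, s1, s2}.
The final set {s0, s1, s2} contains the accepting state s0.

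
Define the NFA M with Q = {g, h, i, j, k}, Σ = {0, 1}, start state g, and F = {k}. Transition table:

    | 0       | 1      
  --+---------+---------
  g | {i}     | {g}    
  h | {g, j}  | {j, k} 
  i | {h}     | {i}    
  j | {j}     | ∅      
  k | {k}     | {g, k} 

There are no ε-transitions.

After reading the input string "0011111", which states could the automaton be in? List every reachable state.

{g, k}

Start in {g}.
Read '0': g→{i}; now {i}.
Read '0': i→{h}; now {h}.
Read '1': h→{j, k}; now {j, k}.
Read '1': j→∅, k→{g, k}; now {g, k}.
Read '1': g→{g}, k→{g, k}; now {g, k}.
Read '1': g→{g}, k→{g, k}; now {g, k}.
Read '1': g→{g}, k→{g, k}; now {g, k}.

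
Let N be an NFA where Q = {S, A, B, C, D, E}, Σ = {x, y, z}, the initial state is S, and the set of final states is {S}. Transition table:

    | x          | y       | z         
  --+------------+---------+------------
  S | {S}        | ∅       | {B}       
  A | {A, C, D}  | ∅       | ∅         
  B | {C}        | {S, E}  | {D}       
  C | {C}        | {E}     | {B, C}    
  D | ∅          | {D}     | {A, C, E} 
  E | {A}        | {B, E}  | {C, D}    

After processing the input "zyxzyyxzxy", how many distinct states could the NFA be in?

1

Start in {S}.
Read 'z': {S} → {B}.
Read 'y': {B} → {S, E}.
Read 'x': {S, E} → {S, A}.
Read 'z': {S, A} → {B}.
Read 'y': {B} → {S, E}.
Read 'y': {S, E} → {B, E}.
Read 'x': {B, E} → {A, C}.
Read 'z': {A, C} → {B, C}.
Read 'x': {B, C} → {C}.
Read 'y': {C} → {E}.
That set has 1 state.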